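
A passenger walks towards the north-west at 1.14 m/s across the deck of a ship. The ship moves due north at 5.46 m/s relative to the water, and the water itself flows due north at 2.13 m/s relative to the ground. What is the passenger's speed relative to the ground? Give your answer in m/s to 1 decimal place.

8.4 m/s

In east/north components (m/s): passenger relative to ship = (-0.806, 0.806); ship relative to water = (0.000, 5.460); water relative to ground = (0.000, 2.130).
Sum = (-0.806, 8.396) m/s.
Speed = |(-0.806, 8.396)| = 8.435 m/s.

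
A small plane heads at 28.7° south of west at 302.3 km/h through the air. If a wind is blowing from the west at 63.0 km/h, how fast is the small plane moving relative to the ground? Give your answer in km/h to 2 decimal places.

248.89 km/h

Taking east as x and north as y: velocity relative to the air = (-265.161, -145.172) km/h; the air relative to ground = (63.000, 0.000) km/h.
Velocity relative to ground = (-265.161, -145.172) + (63.000, 0.000) = (-202.161, -145.172) km/h.
Speed = |(-202.161, -145.172)| = 248.885 km/h.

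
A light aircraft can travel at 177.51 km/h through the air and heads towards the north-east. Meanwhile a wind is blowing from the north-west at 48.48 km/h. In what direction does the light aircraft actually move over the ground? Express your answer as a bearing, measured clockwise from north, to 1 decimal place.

060.3°

Taking east as x and north as y: velocity relative to the air = (125.519, 125.519) km/h; the air relative to ground = (34.281, -34.281) km/h.
Velocity relative to ground = (125.519, 125.519) + (34.281, -34.281) = (159.799, 91.238) km/h.
Bearing = atan2(159.80, 91.24) = 60.28° clockwise from north.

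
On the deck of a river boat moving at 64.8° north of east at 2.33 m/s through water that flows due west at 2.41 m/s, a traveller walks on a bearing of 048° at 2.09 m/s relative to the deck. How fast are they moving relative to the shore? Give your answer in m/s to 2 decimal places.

In east/north components (m/s): traveller relative to river boat = (1.553, 1.398); river boat relative to water = (0.992, 2.108); water relative to ground = (-2.410, 0.000).
Sum = (0.135, 3.507) m/s.
Speed = |(0.135, 3.507)| = 3.509 m/s.

3.51 m/s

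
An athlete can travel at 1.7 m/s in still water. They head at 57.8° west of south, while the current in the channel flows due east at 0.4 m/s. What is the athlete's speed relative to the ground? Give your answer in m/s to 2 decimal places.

Taking east as x and north as y: velocity relative to the water = (-1.439, -0.906) m/s; the water relative to ground = (0.400, 0.000) m/s.
Velocity relative to ground = (-1.439, -0.906) + (0.400, 0.000) = (-1.039, -0.906) m/s.
Speed = |(-1.039, -0.906)| = 1.378 m/s.

1.38 m/s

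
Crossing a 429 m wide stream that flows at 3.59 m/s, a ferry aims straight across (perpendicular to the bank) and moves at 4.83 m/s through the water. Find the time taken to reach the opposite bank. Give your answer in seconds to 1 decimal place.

The component of the ferry's velocity perpendicular to the bank is 4.83 m/s.
The current is parallel to the bank, so it does not affect the crossing time.
Time = 429 / 4.830 = 88.820 s.

88.8 s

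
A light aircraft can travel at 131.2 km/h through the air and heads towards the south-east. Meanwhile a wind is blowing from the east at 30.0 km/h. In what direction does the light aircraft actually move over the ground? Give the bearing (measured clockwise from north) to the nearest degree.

146°

Taking east as x and north as y: velocity relative to the air = (92.772, -92.772) km/h; the air relative to ground = (-30.000, 0.000) km/h.
Velocity relative to ground = (92.772, -92.772) + (-30.000, 0.000) = (62.772, -92.772) km/h.
Bearing = atan2(62.77, -92.77) = 145.92° clockwise from north.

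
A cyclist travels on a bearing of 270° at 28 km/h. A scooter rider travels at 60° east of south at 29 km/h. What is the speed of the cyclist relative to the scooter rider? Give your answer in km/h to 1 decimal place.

55.1 km/h

Taking east as x and north as y: cyclist velocity = (-28.000, 0.000) km/h; scooter rider velocity = (25.115, -14.500) km/h.
Velocity of cyclist relative to scooter rider = (-28.000, 0.000) − (25.115, -14.500) = (-53.115, 14.500) km/h.
Magnitude = |(-53.115, 14.500)| = 55.058 km/h.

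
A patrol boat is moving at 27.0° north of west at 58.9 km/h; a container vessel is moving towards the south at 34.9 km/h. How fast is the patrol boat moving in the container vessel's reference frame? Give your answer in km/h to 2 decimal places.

80.95 km/h

Taking east as x and north as y: patrol boat velocity = (-52.480, 26.740) km/h; container vessel velocity = (0.000, -34.900) km/h.
Velocity of patrol boat relative to container vessel = (-52.480, 26.740) − (0.000, -34.900) = (-52.480, 61.640) km/h.
Magnitude = |(-52.480, 61.640)| = 80.955 km/h.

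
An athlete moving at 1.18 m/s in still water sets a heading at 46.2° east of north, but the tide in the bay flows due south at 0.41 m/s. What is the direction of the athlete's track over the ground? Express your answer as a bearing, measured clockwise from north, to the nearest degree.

Taking east as x and north as y: velocity relative to the water = (0.852, 0.817) m/s; the water relative to ground = (0.000, -0.410) m/s.
Velocity relative to ground = (0.852, 0.817) + (0.000, -0.410) = (0.852, 0.407) m/s.
Bearing = atan2(0.85, 0.41) = 64.47° clockwise from north.

064°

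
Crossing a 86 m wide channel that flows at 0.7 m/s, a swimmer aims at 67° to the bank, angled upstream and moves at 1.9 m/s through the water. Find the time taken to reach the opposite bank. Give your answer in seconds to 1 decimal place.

49.2 s

The component of the swimmer's velocity perpendicular to the bank is 1.9 × sin 67° = 1.749 m/s.
The flow acts along the bank and has no component across it.
Time = 86 / 1.749 = 49.172 s.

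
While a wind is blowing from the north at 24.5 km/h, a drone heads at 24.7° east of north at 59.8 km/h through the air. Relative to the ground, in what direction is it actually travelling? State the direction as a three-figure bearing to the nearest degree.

Taking east as x and north as y: velocity relative to the air = (24.988, 54.329) km/h; the air relative to ground = (0.000, -24.500) km/h.
Velocity relative to ground = (24.988, 54.329) + (0.000, -24.500) = (24.988, 29.829) km/h.
Bearing = atan2(24.99, 29.83) = 39.95° clockwise from north.

040°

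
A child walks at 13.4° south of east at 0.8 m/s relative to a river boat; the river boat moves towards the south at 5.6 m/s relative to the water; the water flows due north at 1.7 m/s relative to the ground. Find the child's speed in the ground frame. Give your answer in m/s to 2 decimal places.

In east/north components (m/s): child relative to river boat = (0.778, -0.185); river boat relative to water = (0.000, -5.600); water relative to ground = (0.000, 1.700).
Sum = (0.778, -4.085) m/s.
Speed = |(0.778, -4.085)| = 4.159 m/s.

4.16 m/s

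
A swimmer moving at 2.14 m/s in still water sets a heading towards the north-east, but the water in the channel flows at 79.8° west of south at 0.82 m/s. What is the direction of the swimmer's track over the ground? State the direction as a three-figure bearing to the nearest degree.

Taking east as x and north as y: velocity relative to the water = (1.513, 1.513) m/s; the water relative to ground = (-0.807, -0.145) m/s.
Velocity relative to ground = (1.513, 1.513) + (-0.807, -0.145) = (0.706, 1.368) m/s.
Bearing = atan2(0.71, 1.37) = 27.30° clockwise from north.

027°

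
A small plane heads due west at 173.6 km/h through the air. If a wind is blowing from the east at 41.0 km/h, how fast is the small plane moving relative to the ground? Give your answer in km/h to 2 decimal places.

214.60 km/h

Taking east as x and north as y: velocity relative to the air = (-173.600, 0.000) km/h; the air relative to ground = (-41.000, 0.000) km/h.
Velocity relative to ground = (-173.600, 0.000) + (-41.000, 0.000) = (-214.600, 0.000) km/h.
Speed = |(-214.600, 0.000)| = 214.600 km/h.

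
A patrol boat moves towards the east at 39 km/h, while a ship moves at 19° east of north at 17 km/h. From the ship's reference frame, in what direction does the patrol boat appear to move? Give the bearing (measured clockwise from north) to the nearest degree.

116°

Taking east as x and north as y: patrol boat velocity = (39.000, 0.000) km/h; ship velocity = (5.535, 16.074) km/h.
Velocity of patrol boat relative to ship = (39.000, 0.000) − (5.535, 16.074) = (33.465, -16.074) km/h.
Bearing = atan2(33.47, -16.07) = 115.66° clockwise from north.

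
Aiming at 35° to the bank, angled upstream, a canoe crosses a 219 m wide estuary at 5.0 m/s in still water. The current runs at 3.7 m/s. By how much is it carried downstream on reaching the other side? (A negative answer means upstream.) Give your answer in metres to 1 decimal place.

-30.2 m

Perpendicular speed = 2.868 m/s; crossing time = 219 / 2.868 = 76.363 s.
Net downstream speed = -0.396 m/s.
Drift = -0.396 × 76.363 = -30.221 m (upstream).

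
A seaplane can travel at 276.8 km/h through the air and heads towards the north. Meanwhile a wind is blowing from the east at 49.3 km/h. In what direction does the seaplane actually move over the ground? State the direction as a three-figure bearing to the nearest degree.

350°

Taking east as x and north as y: velocity relative to the air = (0.000, 276.800) km/h; the air relative to ground = (-49.300, 0.000) km/h.
Velocity relative to ground = (0.000, 276.800) + (-49.300, 0.000) = (-49.300, 276.800) km/h.
Bearing = atan2(-49.30, 276.80) = 349.90° clockwise from north.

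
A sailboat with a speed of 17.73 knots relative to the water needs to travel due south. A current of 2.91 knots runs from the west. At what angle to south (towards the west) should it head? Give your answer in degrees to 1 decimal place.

The current pushes perpendicular to the desired track; the heading must have a component into the current equal to 2.91 knots: 17.73 sin θ = 2.91.
sin θ = 0.1641, so θ = 9.447°.

9.4°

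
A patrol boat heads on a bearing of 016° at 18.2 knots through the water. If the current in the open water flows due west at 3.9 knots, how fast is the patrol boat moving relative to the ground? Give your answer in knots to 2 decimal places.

Taking east as x and north as y: velocity relative to the water = (5.017, 17.495) knots; the water relative to ground = (-3.900, 0.000) knots.
Velocity relative to ground = (5.017, 17.495) + (-3.900, 0.000) = (1.117, 17.495) knots.
Speed = |(1.117, 17.495)| = 17.531 knots.

17.53 knots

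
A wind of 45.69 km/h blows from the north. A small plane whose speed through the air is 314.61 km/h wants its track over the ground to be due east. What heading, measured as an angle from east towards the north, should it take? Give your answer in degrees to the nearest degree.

8°

The wind pushes perpendicular to the desired track; the heading must have a component into the wind equal to 45.69 km/h: 314.61 sin θ = 45.69.
sin θ = 0.1452, so θ = 8.350°.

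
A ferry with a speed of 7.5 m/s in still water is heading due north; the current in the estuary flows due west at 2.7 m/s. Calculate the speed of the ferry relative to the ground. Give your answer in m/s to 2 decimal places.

7.97 m/s

Taking east as x and north as y: velocity relative to the water = (0.000, 7.500) m/s; the water relative to ground = (-2.700, 0.000) m/s.
Velocity relative to ground = (0.000, 7.500) + (-2.700, 0.000) = (-2.700, 7.500) m/s.
Speed = |(-2.700, 7.500)| = 7.971 m/s.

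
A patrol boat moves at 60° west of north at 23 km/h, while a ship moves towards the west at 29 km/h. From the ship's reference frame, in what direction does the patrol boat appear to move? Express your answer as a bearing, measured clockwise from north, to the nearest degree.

Taking east as x and north as y: patrol boat velocity = (-19.919, 11.500) km/h; ship velocity = (-29.000, 0.000) km/h.
Velocity of patrol boat relative to ship = (-19.919, 11.500) − (-29.000, 0.000) = (9.081, 11.500) km/h.
Bearing = atan2(9.08, 11.50) = 38.30° clockwise from north.

038°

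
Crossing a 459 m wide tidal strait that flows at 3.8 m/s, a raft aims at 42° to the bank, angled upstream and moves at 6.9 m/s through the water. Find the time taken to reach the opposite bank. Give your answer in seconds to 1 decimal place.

99.4 s

The component of the raft's velocity perpendicular to the bank is 6.9 × sin 42° = 4.617 m/s.
Only the cross-stream component determines the crossing time; the current contributes nothing perpendicular to the bank.
Time = 459 / 4.617 = 99.415 s.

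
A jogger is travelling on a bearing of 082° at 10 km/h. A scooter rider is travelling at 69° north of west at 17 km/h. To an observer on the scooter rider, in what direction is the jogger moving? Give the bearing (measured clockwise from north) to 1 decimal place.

Taking east as x and north as y: jogger velocity = (9.903, 1.392) km/h; scooter rider velocity = (-6.092, 15.871) km/h.
Velocity of jogger relative to scooter rider = (9.903, 1.392) − (-6.092, 15.871) = (15.995, -14.479) km/h.
Bearing = atan2(15.99, -14.48) = 132.15° clockwise from north.

132.2°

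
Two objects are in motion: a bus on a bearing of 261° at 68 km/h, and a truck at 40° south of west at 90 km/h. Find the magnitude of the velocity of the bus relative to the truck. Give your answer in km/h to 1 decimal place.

47.2 km/h

Taking east as x and north as y: bus velocity = (-67.163, -10.638) km/h; truck velocity = (-68.944, -57.851) km/h.
Velocity of bus relative to truck = (-67.163, -10.638) − (-68.944, -57.851) = (1.781, 47.213) km/h.
Magnitude = |(1.781, 47.213)| = 47.247 km/h.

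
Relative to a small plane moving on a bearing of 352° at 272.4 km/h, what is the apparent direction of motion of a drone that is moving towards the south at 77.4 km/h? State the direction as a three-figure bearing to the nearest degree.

Taking east as x and north as y: drone velocity = (0.000, -77.400) km/h; small plane velocity = (-37.911, 269.749) km/h.
Velocity of drone relative to small plane = (0.000, -77.400) − (-37.911, 269.749) = (37.911, -347.149) km/h.
Bearing = atan2(37.91, -347.15) = 173.77° clockwise from north.

174°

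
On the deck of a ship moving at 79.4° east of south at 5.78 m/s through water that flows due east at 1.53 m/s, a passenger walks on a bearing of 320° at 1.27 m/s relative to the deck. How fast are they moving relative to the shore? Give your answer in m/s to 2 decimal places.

6.40 m/s

In east/north components (m/s): passenger relative to ship = (-0.816, 0.973); ship relative to water = (5.681, -1.063); water relative to ground = (1.530, 0.000).
Sum = (6.395, -0.090) m/s.
Speed = |(6.395, -0.090)| = 6.396 m/s.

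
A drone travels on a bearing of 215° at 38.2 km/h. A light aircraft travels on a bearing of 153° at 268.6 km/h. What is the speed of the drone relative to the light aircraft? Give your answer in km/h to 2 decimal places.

252.93 km/h

Taking east as x and north as y: drone velocity = (-21.911, -31.292) km/h; light aircraft velocity = (121.942, -239.324) km/h.
Velocity of drone relative to light aircraft = (-21.911, -31.292) − (121.942, -239.324) = (-143.852, 208.033) km/h.
Magnitude = |(-143.852, 208.033)| = 252.925 km/h.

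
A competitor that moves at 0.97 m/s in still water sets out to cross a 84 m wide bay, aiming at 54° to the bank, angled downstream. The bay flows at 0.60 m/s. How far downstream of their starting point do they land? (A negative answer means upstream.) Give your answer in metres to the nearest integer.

125 m

Perpendicular speed = 0.785 m/s; crossing time = 84 / 0.785 = 107.041 s.
Net downstream speed = 1.170 m/s.
Drift = 1.170 × 107.041 = 125.254 m (downstream).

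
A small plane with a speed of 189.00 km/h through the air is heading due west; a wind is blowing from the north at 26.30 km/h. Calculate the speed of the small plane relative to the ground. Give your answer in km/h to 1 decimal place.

Taking east as x and north as y: velocity relative to the air = (-189.000, 0.000) km/h; the air relative to ground = (0.000, -26.300) km/h.
Velocity relative to ground = (-189.000, 0.000) + (0.000, -26.300) = (-189.000, -26.300) km/h.
Speed = |(-189.000, -26.300)| = 190.821 km/h.

190.8 km/h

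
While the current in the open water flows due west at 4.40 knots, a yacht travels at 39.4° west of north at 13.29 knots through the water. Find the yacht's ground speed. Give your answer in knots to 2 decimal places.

16.44 knots

Taking east as x and north as y: velocity relative to the water = (-8.436, 10.270) knots; the water relative to ground = (-4.400, 0.000) knots.
Velocity relative to ground = (-8.436, 10.270) + (-4.400, 0.000) = (-12.836, 10.270) knots.
Speed = |(-12.836, 10.270)| = 16.438 knots.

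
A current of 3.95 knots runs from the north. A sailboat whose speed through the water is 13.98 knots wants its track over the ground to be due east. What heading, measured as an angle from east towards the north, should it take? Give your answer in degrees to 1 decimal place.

The current pushes perpendicular to the desired track; the heading must have a component into the current equal to 3.95 knots: 13.98 sin θ = 3.95.
sin θ = 0.2825, so θ = 16.412°.

16.4°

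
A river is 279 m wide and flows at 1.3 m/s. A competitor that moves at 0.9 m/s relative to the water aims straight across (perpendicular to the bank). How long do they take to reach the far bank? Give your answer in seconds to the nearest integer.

310 s

The component of the competitor's velocity perpendicular to the bank is 0.9 m/s.
The current is parallel to the bank, so it does not affect the crossing time.
Time = 279 / 0.900 = 310.000 s.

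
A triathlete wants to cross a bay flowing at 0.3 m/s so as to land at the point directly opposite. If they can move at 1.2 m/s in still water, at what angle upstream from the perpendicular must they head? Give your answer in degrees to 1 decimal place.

14.5°

To cancel the current, the upstream component of the triathlete's velocity must equal the flow: 1.2 sin θ = 0.3.
sin θ = 0.3 / 1.2 = 0.2500.
θ = arcsin(0.2500) = 14.478°.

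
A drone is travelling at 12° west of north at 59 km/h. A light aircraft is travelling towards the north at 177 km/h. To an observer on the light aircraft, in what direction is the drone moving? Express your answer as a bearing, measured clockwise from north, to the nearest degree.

Taking east as x and north as y: drone velocity = (-12.267, 57.711) km/h; light aircraft velocity = (0.000, 177.000) km/h.
Velocity of drone relative to light aircraft = (-12.267, 57.711) − (0.000, 177.000) = (-12.267, -119.289) km/h.
Bearing = atan2(-12.27, -119.29) = 185.87° clockwise from north.

186°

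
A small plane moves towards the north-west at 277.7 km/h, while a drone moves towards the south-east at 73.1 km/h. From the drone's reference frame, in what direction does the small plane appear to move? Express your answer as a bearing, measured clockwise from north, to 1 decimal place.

Taking east as x and north as y: small plane velocity = (-196.364, 196.364) km/h; drone velocity = (51.690, -51.690) km/h.
Velocity of small plane relative to drone = (-196.364, 196.364) − (51.690, -51.690) = (-248.053, 248.053) km/h.
Bearing = atan2(-248.05, 248.05) = 315.00° clockwise from north.

315.0°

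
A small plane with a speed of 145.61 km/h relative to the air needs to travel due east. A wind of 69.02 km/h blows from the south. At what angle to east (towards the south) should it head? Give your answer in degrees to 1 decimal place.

28.3°

The wind pushes perpendicular to the desired track; the heading must have a component into the wind equal to 69.02 km/h: 145.61 sin θ = 69.02.
sin θ = 0.4740, so θ = 28.295°.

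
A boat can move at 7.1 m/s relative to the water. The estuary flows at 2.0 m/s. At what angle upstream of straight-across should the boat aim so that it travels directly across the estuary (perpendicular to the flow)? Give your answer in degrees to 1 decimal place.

16.4°

To cancel the current, the upstream component of the boat's velocity must equal the flow: 7.1 sin θ = 2.0.
sin θ = 2.0 / 7.1 = 0.2817.
θ = arcsin(0.2817) = 16.361°.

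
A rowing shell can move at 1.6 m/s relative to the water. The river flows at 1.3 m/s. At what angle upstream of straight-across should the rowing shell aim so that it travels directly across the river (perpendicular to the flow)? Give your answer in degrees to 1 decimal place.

54.3°

To cancel the current, the upstream component of the rowing shell's velocity must equal the flow: 1.6 sin θ = 1.3.
sin θ = 1.3 / 1.6 = 0.8125.
θ = arcsin(0.8125) = 54.341°.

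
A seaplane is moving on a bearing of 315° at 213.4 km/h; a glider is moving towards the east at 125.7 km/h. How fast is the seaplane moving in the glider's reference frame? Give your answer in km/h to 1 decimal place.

Taking east as x and north as y: seaplane velocity = (-150.897, 150.897) km/h; glider velocity = (125.700, 0.000) km/h.
Velocity of seaplane relative to glider = (-150.897, 150.897) − (125.700, 0.000) = (-276.597, 150.897) km/h.
Magnitude = |(-276.597, 150.897)| = 315.080 km/h.

315.1 km/h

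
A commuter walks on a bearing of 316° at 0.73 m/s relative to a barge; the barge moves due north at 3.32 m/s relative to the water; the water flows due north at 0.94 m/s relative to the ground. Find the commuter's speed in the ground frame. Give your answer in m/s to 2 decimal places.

4.81 m/s

In east/north components (m/s): commuter relative to barge = (-0.507, 0.525); barge relative to water = (0.000, 3.320); water relative to ground = (0.000, 0.940).
Sum = (-0.507, 4.785) m/s.
Speed = |(-0.507, 4.785)| = 4.812 m/s.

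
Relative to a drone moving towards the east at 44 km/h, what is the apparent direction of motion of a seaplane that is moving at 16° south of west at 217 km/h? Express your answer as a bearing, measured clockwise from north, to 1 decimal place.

256.7°

Taking east as x and north as y: seaplane velocity = (-208.594, -59.813) km/h; drone velocity = (44.000, 0.000) km/h.
Velocity of seaplane relative to drone = (-208.594, -59.813) − (44.000, 0.000) = (-252.594, -59.813) km/h.
Bearing = atan2(-252.59, -59.81) = 256.68° clockwise from north.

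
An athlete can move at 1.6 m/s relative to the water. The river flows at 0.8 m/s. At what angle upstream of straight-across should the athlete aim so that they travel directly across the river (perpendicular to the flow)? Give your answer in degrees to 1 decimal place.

To cancel the current, the upstream component of the athlete's velocity must equal the flow: 1.6 sin θ = 0.8.
sin θ = 0.8 / 1.6 = 0.5000.
θ = arcsin(0.5000) = 30.000°.

30.0°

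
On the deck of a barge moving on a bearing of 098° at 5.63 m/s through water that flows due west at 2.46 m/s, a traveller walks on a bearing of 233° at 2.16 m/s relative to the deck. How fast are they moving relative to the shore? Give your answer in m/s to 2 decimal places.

In east/north components (m/s): traveller relative to barge = (-1.725, -1.300); barge relative to water = (5.575, -0.784); water relative to ground = (-2.460, 0.000).
Sum = (1.390, -2.083) m/s.
Speed = |(1.390, -2.083)| = 2.505 m/s.

2.50 m/s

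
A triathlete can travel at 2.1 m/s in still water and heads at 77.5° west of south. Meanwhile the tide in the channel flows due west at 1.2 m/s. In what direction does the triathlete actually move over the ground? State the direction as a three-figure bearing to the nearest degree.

Taking east as x and north as y: velocity relative to the water = (-2.050, -0.455) m/s; the water relative to ground = (-1.200, 0.000) m/s.
Velocity relative to ground = (-2.050, -0.455) + (-1.200, 0.000) = (-3.250, -0.455) m/s.
Bearing = atan2(-3.25, -0.45) = 262.04° clockwise from north.

262°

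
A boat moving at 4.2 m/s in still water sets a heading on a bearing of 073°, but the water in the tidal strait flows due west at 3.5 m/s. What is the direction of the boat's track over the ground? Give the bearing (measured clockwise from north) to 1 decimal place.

022.8°

Taking east as x and north as y: velocity relative to the water = (4.016, 1.228) m/s; the water relative to ground = (-3.500, 0.000) m/s.
Velocity relative to ground = (4.016, 1.228) + (-3.500, 0.000) = (0.516, 1.228) m/s.
Bearing = atan2(0.52, 1.23) = 22.81° clockwise from north.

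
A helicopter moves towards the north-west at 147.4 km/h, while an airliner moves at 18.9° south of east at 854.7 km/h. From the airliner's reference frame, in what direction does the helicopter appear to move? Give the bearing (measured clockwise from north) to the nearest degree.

Taking east as x and north as y: helicopter velocity = (-104.228, 104.228) km/h; airliner velocity = (808.619, -276.852) km/h.
Velocity of helicopter relative to airliner = (-104.228, 104.228) − (808.619, -276.852) = (-912.847, 381.080) km/h.
Bearing = atan2(-912.85, 381.08) = 292.66° clockwise from north.

293°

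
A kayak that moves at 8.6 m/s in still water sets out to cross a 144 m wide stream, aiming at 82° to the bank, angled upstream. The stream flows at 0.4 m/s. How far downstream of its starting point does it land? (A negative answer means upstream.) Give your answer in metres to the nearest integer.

Perpendicular speed = 8.516 m/s; crossing time = 144 / 8.516 = 16.909 s.
Net downstream speed = -0.797 m/s.
Drift = -0.797 × 16.909 = -13.474 m (upstream).

-13 m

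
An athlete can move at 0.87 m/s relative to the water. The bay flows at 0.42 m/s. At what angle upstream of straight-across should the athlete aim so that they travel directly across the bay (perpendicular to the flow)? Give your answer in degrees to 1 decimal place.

To cancel the current, the upstream component of the athlete's velocity must equal the flow: 0.87 sin θ = 0.42.
sin θ = 0.42 / 0.87 = 0.4828.
θ = arcsin(0.4828) = 28.866°.

28.9°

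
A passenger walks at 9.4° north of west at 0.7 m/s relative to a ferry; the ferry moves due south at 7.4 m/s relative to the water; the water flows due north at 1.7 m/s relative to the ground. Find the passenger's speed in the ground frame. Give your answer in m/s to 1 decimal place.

5.6 m/s

In east/north components (m/s): passenger relative to ferry = (-0.691, 0.114); ferry relative to water = (0.000, -7.400); water relative to ground = (0.000, 1.700).
Sum = (-0.691, -5.586) m/s.
Speed = |(-0.691, -5.586)| = 5.628 m/s.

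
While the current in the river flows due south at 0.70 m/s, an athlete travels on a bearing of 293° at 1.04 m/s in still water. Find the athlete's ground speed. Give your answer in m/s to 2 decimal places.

1.00 m/s

Taking east as x and north as y: velocity relative to the water = (-0.957, 0.406) m/s; the water relative to ground = (0.000, -0.700) m/s.
Velocity relative to ground = (-0.957, 0.406) + (0.000, -0.700) = (-0.957, -0.294) m/s.
Speed = |(-0.957, -0.294)| = 1.001 m/s.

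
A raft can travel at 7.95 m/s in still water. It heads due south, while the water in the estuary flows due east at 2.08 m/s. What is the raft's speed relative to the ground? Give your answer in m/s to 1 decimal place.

Taking east as x and north as y: velocity relative to the water = (0.000, -7.950) m/s; the water relative to ground = (2.080, 0.000) m/s.
Velocity relative to ground = (0.000, -7.950) + (2.080, 0.000) = (2.080, -7.950) m/s.
Speed = |(2.080, -7.950)| = 8.218 m/s.

8.2 m/s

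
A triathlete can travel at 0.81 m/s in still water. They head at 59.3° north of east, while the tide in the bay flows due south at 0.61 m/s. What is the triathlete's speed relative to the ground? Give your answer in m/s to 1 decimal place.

Taking east as x and north as y: velocity relative to the water = (0.414, 0.696) m/s; the water relative to ground = (0.000, -0.610) m/s.
Velocity relative to ground = (0.414, 0.696) + (0.000, -0.610) = (0.414, 0.086) m/s.
Speed = |(0.414, 0.086)| = 0.422 m/s.

0.4 m/s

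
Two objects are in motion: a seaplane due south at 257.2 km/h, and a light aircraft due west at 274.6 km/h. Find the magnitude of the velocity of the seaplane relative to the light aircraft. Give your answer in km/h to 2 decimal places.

376.24 km/h

Taking east as x and north as y: seaplane velocity = (0.000, -257.200) km/h; light aircraft velocity = (-274.600, 0.000) km/h.
Velocity of seaplane relative to light aircraft = (0.000, -257.200) − (-274.600, 0.000) = (274.600, -257.200) km/h.
Magnitude = |(274.600, -257.200)| = 376.241 km/h.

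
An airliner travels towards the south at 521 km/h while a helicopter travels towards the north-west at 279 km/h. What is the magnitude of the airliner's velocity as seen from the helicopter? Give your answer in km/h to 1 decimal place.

Taking east as x and north as y: airliner velocity = (0.000, -521.000) km/h; helicopter velocity = (-197.283, 197.283) km/h.
Velocity of airliner relative to helicopter = (0.000, -521.000) − (-197.283, 197.283) = (197.283, -718.283) km/h.
Magnitude = |(197.283, -718.283)| = 744.883 km/h.

744.9 km/h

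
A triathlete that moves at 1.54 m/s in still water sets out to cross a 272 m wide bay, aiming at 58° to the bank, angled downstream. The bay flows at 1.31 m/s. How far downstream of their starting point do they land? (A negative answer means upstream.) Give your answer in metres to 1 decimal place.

442.8 m

Perpendicular speed = 1.306 m/s; crossing time = 272 / 1.306 = 208.270 s.
Net downstream speed = 2.126 m/s.
Drift = 2.126 × 208.270 = 442.799 m (downstream).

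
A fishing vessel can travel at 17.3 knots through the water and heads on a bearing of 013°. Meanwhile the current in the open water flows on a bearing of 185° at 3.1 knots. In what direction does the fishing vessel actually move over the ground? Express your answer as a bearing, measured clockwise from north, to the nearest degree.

Taking east as x and north as y: velocity relative to the water = (3.892, 16.857) knots; the water relative to ground = (-0.270, -3.088) knots.
Velocity relative to ground = (3.892, 16.857) + (-0.270, -3.088) = (3.621, 13.768) knots.
Bearing = atan2(3.62, 13.77) = 14.74° clockwise from north.

015°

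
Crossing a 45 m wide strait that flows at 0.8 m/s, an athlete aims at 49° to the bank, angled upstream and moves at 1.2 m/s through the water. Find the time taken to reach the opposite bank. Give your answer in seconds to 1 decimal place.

The component of the athlete's velocity perpendicular to the bank is 1.2 × sin 49° = 0.906 m/s.
The flow acts along the bank and has no component across it.
Time = 45 / 0.906 = 49.688 s.

49.7 s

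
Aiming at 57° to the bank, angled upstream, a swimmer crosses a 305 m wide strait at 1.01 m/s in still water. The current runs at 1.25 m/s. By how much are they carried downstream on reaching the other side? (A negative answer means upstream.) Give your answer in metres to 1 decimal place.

Perpendicular speed = 0.847 m/s; crossing time = 305 / 0.847 = 360.070 s.
Net downstream speed = 0.700 m/s.
Drift = 0.700 × 360.070 = 252.018 m (downstream).

252.0 m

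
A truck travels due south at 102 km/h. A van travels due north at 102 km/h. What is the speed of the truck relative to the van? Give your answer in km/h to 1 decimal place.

204.0 km/h

Taking east as x and north as y: truck velocity = (0.000, -102.000) km/h; van velocity = (0.000, 102.000) km/h.
Velocity of truck relative to van = (0.000, -102.000) − (0.000, 102.000) = (0.000, -204.000) km/h.
Magnitude = |(0.000, -204.000)| = 204.000 km/h.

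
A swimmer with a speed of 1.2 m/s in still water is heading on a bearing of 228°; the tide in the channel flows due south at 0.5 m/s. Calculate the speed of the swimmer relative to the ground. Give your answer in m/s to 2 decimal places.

Taking east as x and north as y: velocity relative to the water = (-0.892, -0.803) m/s; the water relative to ground = (0.000, -0.500) m/s.
Velocity relative to ground = (-0.892, -0.803) + (0.000, -0.500) = (-0.892, -1.303) m/s.
Speed = |(-0.892, -1.303)| = 1.579 m/s.

1.58 m/s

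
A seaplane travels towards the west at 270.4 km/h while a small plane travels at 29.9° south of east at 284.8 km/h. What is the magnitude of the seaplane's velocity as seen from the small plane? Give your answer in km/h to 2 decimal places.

Taking east as x and north as y: seaplane velocity = (-270.400, 0.000) km/h; small plane velocity = (246.892, -141.969) km/h.
Velocity of seaplane relative to small plane = (-270.400, 0.000) − (246.892, -141.969) = (-517.292, 141.969) km/h.
Magnitude = |(-517.292, 141.969)| = 536.420 km/h.

536.42 km/h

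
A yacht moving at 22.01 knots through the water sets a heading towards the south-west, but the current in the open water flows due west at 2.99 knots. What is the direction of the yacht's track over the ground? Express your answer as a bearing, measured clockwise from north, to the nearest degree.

Taking east as x and north as y: velocity relative to the water = (-15.563, -15.563) knots; the water relative to ground = (-2.990, 0.000) knots.
Velocity relative to ground = (-15.563, -15.563) + (-2.990, 0.000) = (-18.553, -15.563) knots.
Bearing = atan2(-18.55, -15.56) = 230.01° clockwise from north.

230°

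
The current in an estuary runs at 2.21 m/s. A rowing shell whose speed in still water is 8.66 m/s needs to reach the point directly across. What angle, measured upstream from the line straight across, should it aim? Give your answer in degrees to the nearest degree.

15°

To cancel the current, the upstream component of the rowing shell's velocity must equal the flow: 8.66 sin θ = 2.21.
sin θ = 2.21 / 8.66 = 0.2552.
θ = arcsin(0.2552) = 14.785°.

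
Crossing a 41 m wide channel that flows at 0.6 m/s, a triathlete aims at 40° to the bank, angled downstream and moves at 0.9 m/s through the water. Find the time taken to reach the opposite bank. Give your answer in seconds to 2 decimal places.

70.87 s

The component of the triathlete's velocity perpendicular to the bank is 0.9 × sin 40° = 0.579 m/s.
Only the cross-stream component determines the crossing time; the current contributes nothing perpendicular to the bank.
Time = 41 / 0.579 = 70.872 s.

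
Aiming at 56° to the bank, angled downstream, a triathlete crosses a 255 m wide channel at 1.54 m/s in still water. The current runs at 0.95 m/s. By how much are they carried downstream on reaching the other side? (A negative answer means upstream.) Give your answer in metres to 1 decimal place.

361.7 m

Perpendicular speed = 1.277 m/s; crossing time = 255 / 1.277 = 199.731 s.
Net downstream speed = 1.811 m/s.
Drift = 1.811 × 199.731 = 361.744 m (downstream).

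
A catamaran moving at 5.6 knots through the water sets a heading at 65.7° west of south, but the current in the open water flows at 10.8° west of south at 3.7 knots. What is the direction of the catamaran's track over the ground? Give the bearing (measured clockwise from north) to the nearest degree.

224°

Taking east as x and north as y: velocity relative to the water = (-5.104, -2.304) knots; the water relative to ground = (-0.693, -3.634) knots.
Velocity relative to ground = (-5.104, -2.304) + (-0.693, -3.634) = (-5.797, -5.939) knots.
Bearing = atan2(-5.80, -5.94) = 224.31° clockwise from north.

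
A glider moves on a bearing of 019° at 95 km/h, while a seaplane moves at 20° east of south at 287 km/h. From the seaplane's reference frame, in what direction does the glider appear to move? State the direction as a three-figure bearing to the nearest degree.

Taking east as x and north as y: glider velocity = (30.929, 89.824) km/h; seaplane velocity = (98.160, -269.692) km/h.
Velocity of glider relative to seaplane = (30.929, 89.824) − (98.160, -269.692) = (-67.231, 359.516) km/h.
Bearing = atan2(-67.23, 359.52) = 349.41° clockwise from north.

349°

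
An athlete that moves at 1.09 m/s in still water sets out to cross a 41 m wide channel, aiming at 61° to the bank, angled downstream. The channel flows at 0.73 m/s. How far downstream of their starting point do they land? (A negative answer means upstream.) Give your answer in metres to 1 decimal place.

Perpendicular speed = 0.953 m/s; crossing time = 41 / 0.953 = 43.007 s.
Net downstream speed = 1.258 m/s.
Drift = 1.258 × 43.007 = 54.122 m (downstream).

54.1 m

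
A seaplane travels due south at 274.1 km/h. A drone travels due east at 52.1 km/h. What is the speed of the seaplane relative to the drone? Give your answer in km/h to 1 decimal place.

Taking east as x and north as y: seaplane velocity = (0.000, -274.100) km/h; drone velocity = (52.100, 0.000) km/h.
Velocity of seaplane relative to drone = (0.000, -274.100) − (52.100, 0.000) = (-52.100, -274.100) km/h.
Magnitude = |(-52.100, -274.100)| = 279.008 km/h.

279.0 km/h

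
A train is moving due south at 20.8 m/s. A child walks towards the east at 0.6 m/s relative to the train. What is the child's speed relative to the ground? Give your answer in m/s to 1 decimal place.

20.8 m/s

Taking east as x and north as y: train velocity = (0.000, -20.800) m/s; child velocity relative to train = (0.600, 0.000) m/s.
Velocity relative to ground = (0.000, -20.800) + (0.600, 0.000) = (0.600, -20.800) m/s.
Speed = |(0.600, -20.800)| = 20.809 m/s.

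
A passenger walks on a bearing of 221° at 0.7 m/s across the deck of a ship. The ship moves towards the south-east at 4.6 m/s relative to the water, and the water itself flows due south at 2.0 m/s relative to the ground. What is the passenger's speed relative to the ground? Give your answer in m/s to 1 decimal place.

6.4 m/s

In east/north components (m/s): passenger relative to ship = (-0.459, -0.528); ship relative to water = (3.253, -3.253); water relative to ground = (0.000, -2.000).
Sum = (2.793, -5.781) m/s.
Speed = |(2.793, -5.781)| = 6.421 m/s.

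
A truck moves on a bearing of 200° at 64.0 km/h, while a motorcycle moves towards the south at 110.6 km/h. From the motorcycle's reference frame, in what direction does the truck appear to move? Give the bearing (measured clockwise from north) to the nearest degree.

Taking east as x and north as y: truck velocity = (-21.889, -60.140) km/h; motorcycle velocity = (0.000, -110.600) km/h.
Velocity of truck relative to motorcycle = (-21.889, -60.140) − (0.000, -110.600) = (-21.889, 50.460) km/h.
Bearing = atan2(-21.89, 50.46) = 336.55° clockwise from north.

337°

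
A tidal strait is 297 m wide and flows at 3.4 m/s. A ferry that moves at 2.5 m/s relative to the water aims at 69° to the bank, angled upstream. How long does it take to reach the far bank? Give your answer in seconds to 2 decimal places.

The component of the ferry's velocity perpendicular to the bank is 2.5 × sin 69° = 2.334 m/s.
The flow acts along the bank and has no component across it.
Time = 297 / 2.334 = 127.252 s.

127.25 s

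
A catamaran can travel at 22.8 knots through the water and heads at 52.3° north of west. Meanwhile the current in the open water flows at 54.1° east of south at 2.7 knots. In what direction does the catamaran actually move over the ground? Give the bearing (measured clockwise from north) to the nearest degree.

Taking east as x and north as y: velocity relative to the water = (-13.943, 18.040) knots; the water relative to ground = (2.187, -1.583) knots.
Velocity relative to ground = (-13.943, 18.040) + (2.187, -1.583) = (-11.756, 16.457) knots.
Bearing = atan2(-11.76, 16.46) = 324.46° clockwise from north.

324°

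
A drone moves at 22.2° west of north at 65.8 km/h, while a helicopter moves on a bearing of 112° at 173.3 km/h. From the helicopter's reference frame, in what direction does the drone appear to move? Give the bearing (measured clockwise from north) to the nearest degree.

Taking east as x and north as y: drone velocity = (-24.862, 60.922) km/h; helicopter velocity = (160.681, -64.919) km/h.
Velocity of drone relative to helicopter = (-24.862, 60.922) − (160.681, -64.919) = (-185.543, 125.842) km/h.
Bearing = atan2(-185.54, 125.84) = 304.15° clockwise from north.

304°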